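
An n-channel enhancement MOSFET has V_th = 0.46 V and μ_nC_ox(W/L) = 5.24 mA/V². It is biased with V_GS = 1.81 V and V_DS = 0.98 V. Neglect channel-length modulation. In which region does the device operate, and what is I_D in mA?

Triode; I_D = 4.42 mA

V_ov = V_GS − V_th = 1.81 − 0.46 = 1.35 V.
Since V_DS = 0.98 V < V_ov = 1.35 V, the device is in the triode region.
I_D = k_n [V_ov · V_DS − ½ V_DS²] = 5.24 × [1.35 × 0.98 − 0.5 × 0.98²] = 4.42 mA.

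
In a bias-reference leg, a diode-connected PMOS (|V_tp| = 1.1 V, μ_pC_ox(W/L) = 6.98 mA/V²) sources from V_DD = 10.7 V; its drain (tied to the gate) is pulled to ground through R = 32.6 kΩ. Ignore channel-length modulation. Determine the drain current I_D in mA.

I_D = 0.286 mA

With gate tied to drain, V_SG = V_SD ≥ V_SG − |V_tp|, so the device is in saturation.
KCL at the drain: ½ k_p (V_SG − |V_tp|)² = (V_DD − V_SG)/R.
Let x = V_SG − 1.1. Then 114 x² + x − 9.6 = 0, giving x = 0.286 V (positive root), so V_SG = 1.39 V.
I_D = (V_DD − V_SG)/R = (10.7 − 1.39) / 32.6 = 0.286 mA.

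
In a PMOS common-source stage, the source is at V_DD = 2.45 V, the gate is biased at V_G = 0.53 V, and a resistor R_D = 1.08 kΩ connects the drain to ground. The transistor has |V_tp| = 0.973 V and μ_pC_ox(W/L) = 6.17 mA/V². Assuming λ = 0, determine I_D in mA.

I_D = 1.89 mA

V_SG = V_DD − V_G = 2.45 − 0.53 = 1.92 V, so V_ov = 1.92 − 0.973 = 0.947 V.
Assume saturation: I_D = ½ k_p V_ov² = 0.5 × 6.17 × 0.947² = 2.77 mA, giving V_SD = V_DD − I_D R_D = 2.45 − 2.77 × 1.08 = -0.538 V.
But -0.538 V < V_ov = 0.947 V, so the device is actually in triode.
In triode I_D = k_p[V_ov V_SD − ½ V_SD²] and I_D = (V_DD − V_SD)/R_D. Equating: 3.33 V_SD² − 7.31 V_SD + 2.45 = 0, giving V_SD = 0.413 V (the root below V_ov).
I_D = (2.45 − 0.413) / 1.08 = 1.89 mA.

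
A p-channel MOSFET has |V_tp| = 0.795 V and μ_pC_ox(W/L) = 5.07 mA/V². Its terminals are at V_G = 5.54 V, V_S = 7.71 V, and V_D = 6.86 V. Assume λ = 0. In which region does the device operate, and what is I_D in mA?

Triode; I_D = 4.09 mA

V_SG = V_S − V_G = 7.71 − 5.54 = 2.17 V; V_SD = V_S − V_D = 7.71 − 6.86 = 0.85 V.
V_ov = V_SG − |V_tp| = 2.17 − 0.795 = 1.38 V.
Since V_SD = 0.85 V < V_ov = 1.38 V, the device is in the triode region.
I_D = k_p [V_ov · V_SD − ½ V_SD²] = 5.07 × [1.38 × 0.85 − 0.5 × 0.85²] = 4.09 mA.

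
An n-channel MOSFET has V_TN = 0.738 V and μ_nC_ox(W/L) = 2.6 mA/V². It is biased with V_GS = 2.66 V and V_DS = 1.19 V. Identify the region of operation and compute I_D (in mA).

Triode; I_D = 4.11 mA

V_ov = V_GS − V_TN = 2.66 − 0.738 = 1.92 V.
Since V_DS = 1.19 V < V_ov = 1.92 V, the device is in the triode region.
I_D = k_n [V_ov · V_DS − ½ V_DS²] = 2.6 × [1.92 × 1.19 − 0.5 × 1.19²] = 4.11 mA.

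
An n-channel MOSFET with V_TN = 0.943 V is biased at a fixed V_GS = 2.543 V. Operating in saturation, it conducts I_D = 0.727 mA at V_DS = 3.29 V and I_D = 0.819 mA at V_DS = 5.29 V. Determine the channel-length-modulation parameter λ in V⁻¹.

λ = 0.0799 V⁻¹

With V_GS fixed, I_D ∝ (1 + λ V_DS) in saturation, so I_D2/I_D1 = (1 + λ V_DS2)/(1 + λ V_DS1).
0.819/0.727 = 1.127 = (1 + 5.29 λ)/(1 + 3.29 λ).
Solving: λ (I_D1 V_DS2 − I_D2 V_DS1) = I_D2 − I_D1, so λ = (0.819 − 0.727) / (0.727 × 5.29 − 0.819 × 3.29) = 0.092 / 1.15 = 0.0799 V⁻¹.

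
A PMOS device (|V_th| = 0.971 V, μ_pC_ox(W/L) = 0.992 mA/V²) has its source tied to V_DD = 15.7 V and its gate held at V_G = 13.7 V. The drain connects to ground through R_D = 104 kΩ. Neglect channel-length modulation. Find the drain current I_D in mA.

I_D = 0.149 mA

V_SG = V_DD − V_G = 15.7 − 13.7 = 2 V, so V_ov = 2 − 0.971 = 1.03 V.
Assume saturation: I_D = ½ k_p V_ov² = 0.5 × 0.992 × 1.03² = 0.525 mA, giving V_SD = V_DD − I_D R_D = 15.7 − 0.525 × 104 = -38.9 V.
But -38.9 V < V_ov = 1.03 V, so the device is actually in triode.
In triode I_D = k_p[V_ov V_SD − ½ V_SD²] and I_D = (V_DD − V_SD)/R_D. Equating: 51.6 V_SD² − 107.2 V_SD + 15.7 = 0, giving V_SD = 0.159 V (the root below V_ov).
I_D = (15.7 − 0.159) / 104 = 0.149 mA.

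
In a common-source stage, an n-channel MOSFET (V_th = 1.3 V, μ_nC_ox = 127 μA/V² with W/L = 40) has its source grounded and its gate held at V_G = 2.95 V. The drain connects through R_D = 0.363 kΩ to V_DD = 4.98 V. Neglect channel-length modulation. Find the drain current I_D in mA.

I_D = 6.92 mA

V_GS = V_G = 2.95 V, so V_ov = 2.95 − 1.3 = 1.65 V.
k_n = μ_nC_ox · (W/L) = 5.08 mA/V².
Assume saturation: I_D = ½ k_n V_ov² = 0.5 × 5.08 × 1.65² = 6.92 mA, giving V_DS = V_DD − I_D R_D = 4.98 − 6.92 × 0.363 = 2.47 V.
V_DS = 2.47 V ≥ V_ov = 1.65 V, confirming saturation.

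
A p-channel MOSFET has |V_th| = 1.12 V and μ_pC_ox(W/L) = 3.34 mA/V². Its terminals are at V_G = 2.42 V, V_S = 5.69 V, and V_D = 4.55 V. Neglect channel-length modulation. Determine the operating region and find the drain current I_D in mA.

Triode; I_D = 6.02 mA

V_SG = V_S − V_G = 5.69 − 2.42 = 3.27 V; V_SD = V_S − V_D = 5.69 − 4.55 = 1.14 V.
V_ov = V_SG − |V_th| = 3.27 − 1.12 = 2.15 V.
Since V_SD = 1.14 V < V_ov = 2.15 V, the device is in the triode region.
I_D = k_p [V_ov · V_SD − ½ V_SD²] = 3.34 × [2.15 × 1.14 − 0.5 × 1.14²] = 6.02 mA.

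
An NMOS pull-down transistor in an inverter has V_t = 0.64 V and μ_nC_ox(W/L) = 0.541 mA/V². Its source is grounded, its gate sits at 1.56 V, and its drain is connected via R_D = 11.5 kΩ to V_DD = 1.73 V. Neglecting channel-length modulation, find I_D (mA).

I_D = 0.124 mA

V_GS = V_G = 1.56 V, so V_ov = 1.56 − 0.64 = 0.92 V.
Assume saturation: I_D = ½ k_n V_ov² = 0.5 × 0.541 × 0.92² = 0.229 mA, giving V_DS = V_DD − I_D R_D = 1.73 − 0.229 × 11.5 = -0.903 V.
But -0.903 V < V_ov = 0.92 V, so the device is actually in triode.
In triode I_D = k_n[V_ov V_DS − ½ V_DS²] and I_D = (V_DD − V_DS)/R_D. Equating: 3.11 V_DS² − 6.724 V_DS + 1.73 = 0, giving V_DS = 0.299 V (the root below V_ov).
I_D = (1.73 − 0.299) / 11.5 = 0.124 mA.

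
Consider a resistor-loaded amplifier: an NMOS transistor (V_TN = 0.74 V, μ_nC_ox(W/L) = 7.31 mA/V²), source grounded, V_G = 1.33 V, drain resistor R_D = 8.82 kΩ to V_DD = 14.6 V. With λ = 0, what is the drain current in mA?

I_D = 1.27 mA

V_GS = V_G = 1.33 V, so V_ov = 1.33 − 0.74 = 0.59 V.
Assume saturation: I_D = ½ k_n V_ov² = 0.5 × 7.31 × 0.59² = 1.27 mA, giving V_DS = V_DD − I_D R_D = 14.6 − 1.27 × 8.82 = 3.38 V.
V_DS = 3.38 V ≥ V_ov = 0.59 V, confirming saturation.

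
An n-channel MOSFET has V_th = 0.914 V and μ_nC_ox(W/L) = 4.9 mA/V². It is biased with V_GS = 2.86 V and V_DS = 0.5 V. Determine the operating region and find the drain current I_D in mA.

Triode; I_D = 4.16 mA

V_ov = V_GS − V_th = 2.86 − 0.914 = 1.95 V.
Since V_DS = 0.5 V < V_ov = 1.95 V, the device is in the triode region.
I_D = k_n [V_ov · V_DS − ½ V_DS²] = 4.9 × [1.95 × 0.5 − 0.5 × 0.5²] = 4.16 mA.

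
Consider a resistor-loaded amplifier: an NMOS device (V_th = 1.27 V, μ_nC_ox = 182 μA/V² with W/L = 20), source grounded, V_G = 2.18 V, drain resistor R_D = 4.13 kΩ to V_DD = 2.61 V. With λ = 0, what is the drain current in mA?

I_D = 0.584 mA

V_GS = V_G = 2.18 V, so V_ov = 2.18 − 1.27 = 0.91 V.
k_n = μ_nC_ox · (W/L) = 3.64 mA/V².
Assume saturation: I_D = ½ k_n V_ov² = 0.5 × 3.64 × 0.91² = 1.51 mA, giving V_DS = V_DD − I_D R_D = 2.61 − 1.51 × 4.13 = -3.61 V.
But -3.61 V < V_ov = 0.91 V, so the device is actually in triode.
In triode I_D = k_n[V_ov V_DS − ½ V_DS²] and I_D = (V_DD − V_DS)/R_D. Equating: 7.52 V_DS² − 14.68 V_DS + 2.61 = 0, giving V_DS = 0.198 V (the root below V_ov).
I_D = (2.61 − 0.198) / 4.13 = 0.584 mA.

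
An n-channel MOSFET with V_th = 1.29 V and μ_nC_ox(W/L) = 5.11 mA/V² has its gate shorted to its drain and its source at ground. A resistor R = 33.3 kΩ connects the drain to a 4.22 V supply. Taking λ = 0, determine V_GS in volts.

V_GS = 1.47 V

With gate tied to drain, V_GS = V_DS ≥ V_GS − V_th, so the device is in saturation.
KCL at the drain: ½ k_n (V_GS − V_th)² = (V_DD − V_GS)/R.
Let x = V_GS − 1.29. Then 85.1 x² + x − 2.93 = 0, giving x = 0.18 V (positive root), so V_GS = 1.47 V.
I_D = (V_DD − V_GS)/R = (4.22 − 1.47) / 33.3 = 0.0826 mA.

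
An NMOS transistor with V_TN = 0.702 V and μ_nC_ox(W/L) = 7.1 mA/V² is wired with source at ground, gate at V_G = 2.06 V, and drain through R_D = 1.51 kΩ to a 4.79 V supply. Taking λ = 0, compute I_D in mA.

I_D = 2.94 mA

V_GS = V_G = 2.06 V, so V_ov = 2.06 − 0.702 = 1.36 V.
Assume saturation: I_D = ½ k_n V_ov² = 0.5 × 7.1 × 1.36² = 6.55 mA, giving V_DS = V_DD − I_D R_D = 4.79 − 6.55 × 1.51 = -5.1 V.
But -5.1 V < V_ov = 1.36 V, so the device is actually in triode.
In triode I_D = k_n[V_ov V_DS − ½ V_DS²] and I_D = (V_DD − V_DS)/R_D. Equating: 5.36 V_DS² − 15.56 V_DS + 4.79 = 0, giving V_DS = 0.35 V (the root below V_ov).
I_D = (4.79 − 0.35) / 1.51 = 2.94 mA.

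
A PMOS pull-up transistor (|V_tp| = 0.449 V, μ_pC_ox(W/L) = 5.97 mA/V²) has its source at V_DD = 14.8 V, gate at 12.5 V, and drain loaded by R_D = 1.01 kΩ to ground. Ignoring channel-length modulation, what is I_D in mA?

I_D = 10.2 mA

V_SG = V_DD − V_G = 14.8 − 12.5 = 2.3 V, so V_ov = 2.3 − 0.449 = 1.85 V.
Assume saturation: I_D = ½ k_p V_ov² = 0.5 × 5.97 × 1.85² = 10.2 mA, giving V_SD = V_DD − I_D R_D = 14.8 − 10.2 × 1.01 = 4.47 V.
V_SD = 4.47 V ≥ V_ov = 1.85 V, confirming saturation.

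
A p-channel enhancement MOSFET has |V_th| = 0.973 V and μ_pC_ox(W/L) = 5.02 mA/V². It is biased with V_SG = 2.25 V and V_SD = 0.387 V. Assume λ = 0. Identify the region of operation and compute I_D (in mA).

V_ov = V_SG − |V_th| = 2.25 − 0.973 = 1.28 V.
Since V_SD = 0.387 V < V_ov = 1.28 V, the device is in the triode region.
I_D = k_p [V_ov · V_SD − ½ V_SD²] = 5.02 × [1.28 × 0.387 − 0.5 × 0.387²] = 2.1 mA.

Triode; I_D = 2.10 mA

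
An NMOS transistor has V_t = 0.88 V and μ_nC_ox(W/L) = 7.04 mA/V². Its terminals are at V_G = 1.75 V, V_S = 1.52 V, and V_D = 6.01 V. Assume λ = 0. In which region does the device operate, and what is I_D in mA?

Cutoff; I_D = 0 mA

V_GS = V_G − V_S = 1.75 − 1.52 = 0.23 V; V_DS = V_D − V_S = 6.01 − 1.52 = 4.49 V.
V_GS = 0.23 V < V_t = 0.88 V, so the transistor is in cutoff.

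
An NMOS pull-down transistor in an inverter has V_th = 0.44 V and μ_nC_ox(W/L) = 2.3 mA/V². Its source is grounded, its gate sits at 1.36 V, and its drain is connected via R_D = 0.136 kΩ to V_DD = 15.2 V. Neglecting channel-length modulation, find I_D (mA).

V_GS = V_G = 1.36 V, so V_ov = 1.36 − 0.44 = 0.92 V.
Assume saturation: I_D = ½ k_n V_ov² = 0.5 × 2.3 × 0.92² = 0.973 mA, giving V_DS = V_DD − I_D R_D = 15.2 − 0.973 × 0.136 = 15.1 V.
V_DS = 15.1 V ≥ V_ov = 0.92 V, confirming saturation.

I_D = 0.973 mA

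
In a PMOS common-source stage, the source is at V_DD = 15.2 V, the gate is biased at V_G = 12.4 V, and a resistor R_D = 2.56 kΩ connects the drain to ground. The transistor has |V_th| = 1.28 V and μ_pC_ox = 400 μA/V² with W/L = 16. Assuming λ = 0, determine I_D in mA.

I_D = 5.63 mA

V_SG = V_DD − V_G = 15.2 − 12.4 = 2.8 V, so V_ov = 2.8 − 1.28 = 1.52 V.
k_p = μ_pC_ox · (W/L) = 6.4 mA/V².
Assume saturation: I_D = ½ k_p V_ov² = 0.5 × 6.4 × 1.52² = 7.39 mA, giving V_SD = V_DD − I_D R_D = 15.2 − 7.39 × 2.56 = -3.73 V.
But -3.73 V < V_ov = 1.52 V, so the device is actually in triode.
In triode I_D = k_p[V_ov V_SD − ½ V_SD²] and I_D = (V_DD − V_SD)/R_D. Equating: 8.19 V_SD² − 25.9 V_SD + 15.2 = 0, giving V_SD = 0.778 V (the root below V_ov).
I_D = (15.2 − 0.778) / 2.56 = 5.63 mA.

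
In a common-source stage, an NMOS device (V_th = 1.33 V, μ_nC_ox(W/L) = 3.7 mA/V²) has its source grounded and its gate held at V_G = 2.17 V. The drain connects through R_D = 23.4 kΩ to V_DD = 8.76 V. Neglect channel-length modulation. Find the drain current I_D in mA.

I_D = 0.369 mA

V_GS = V_G = 2.17 V, so V_ov = 2.17 − 1.33 = 0.84 V.
Assume saturation: I_D = ½ k_n V_ov² = 0.5 × 3.7 × 0.84² = 1.31 mA, giving V_DS = V_DD − I_D R_D = 8.76 − 1.31 × 23.4 = -21.8 V.
But -21.8 V < V_ov = 0.84 V, so the device is actually in triode.
In triode I_D = k_n[V_ov V_DS − ½ V_DS²] and I_D = (V_DD − V_DS)/R_D. Equating: 43.3 V_DS² − 73.73 V_DS + 8.76 = 0, giving V_DS = 0.129 V (the root below V_ov).
I_D = (8.76 − 0.129) / 23.4 = 0.369 mA.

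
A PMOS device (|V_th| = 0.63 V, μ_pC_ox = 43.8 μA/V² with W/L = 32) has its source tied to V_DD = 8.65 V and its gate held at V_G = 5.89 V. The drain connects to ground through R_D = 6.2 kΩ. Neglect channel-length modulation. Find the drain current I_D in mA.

V_SG = V_DD − V_G = 8.65 − 5.89 = 2.76 V, so V_ov = 2.76 − 0.63 = 2.13 V.
k_p = μ_pC_ox · (W/L) = 1.402 mA/V².
Assume saturation: I_D = ½ k_p V_ov² = 0.5 × 1.402 × 2.13² = 3.18 mA, giving V_SD = V_DD − I_D R_D = 8.65 − 3.18 × 6.2 = -11.1 V.
But -11.1 V < V_ov = 2.13 V, so the device is actually in triode.
In triode I_D = k_p[V_ov V_SD − ½ V_SD²] and I_D = (V_DD − V_SD)/R_D. Equating: 4.34 V_SD² − 19.51 V_SD + 8.65 = 0, giving V_SD = 0.499 V (the root below V_ov).
I_D = (8.65 − 0.499) / 6.2 = 1.31 mA.

I_D = 1.31 mA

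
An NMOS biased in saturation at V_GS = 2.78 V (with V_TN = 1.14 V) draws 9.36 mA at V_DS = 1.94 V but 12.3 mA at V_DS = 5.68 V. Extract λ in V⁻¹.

λ = 0.100 V⁻¹

With V_GS fixed, I_D ∝ (1 + λ V_DS) in saturation, so I_D2/I_D1 = (1 + λ V_DS2)/(1 + λ V_DS1).
12.3/9.36 = 1.314 = (1 + 5.68 λ)/(1 + 1.94 λ).
Solving: λ (I_D1 V_DS2 − I_D2 V_DS1) = I_D2 − I_D1, so λ = (12.3 − 9.36) / (9.36 × 5.68 − 12.3 × 1.94) = 2.94 / 29.3 = 0.1 V⁻¹.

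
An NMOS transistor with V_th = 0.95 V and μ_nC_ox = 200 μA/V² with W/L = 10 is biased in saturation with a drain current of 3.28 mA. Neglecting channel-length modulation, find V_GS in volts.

V_GS = 2.76 V

k_n = μ_nC_ox · (W/L) = 2 mA/V².
In saturation I_D = ½ k_n (V_GS − V_th)², so V_GS − V_th = √(2 I_D / k_n) = √(2 × 3.28 / 2) = 1.81 V.
V_GS = 0.95 + 1.81 = 2.76 V.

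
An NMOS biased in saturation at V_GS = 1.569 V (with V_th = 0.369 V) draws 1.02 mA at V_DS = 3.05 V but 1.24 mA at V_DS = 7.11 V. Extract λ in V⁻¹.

λ = 0.0634 V⁻¹

With V_GS fixed, I_D ∝ (1 + λ V_DS) in saturation, so I_D2/I_D1 = (1 + λ V_DS2)/(1 + λ V_DS1).
1.24/1.02 = 1.216 = (1 + 7.11 λ)/(1 + 3.05 λ).
Solving: λ (I_D1 V_DS2 − I_D2 V_DS1) = I_D2 − I_D1, so λ = (1.24 − 1.02) / (1.02 × 7.11 − 1.24 × 3.05) = 0.22 / 3.47 = 0.0634 V⁻¹.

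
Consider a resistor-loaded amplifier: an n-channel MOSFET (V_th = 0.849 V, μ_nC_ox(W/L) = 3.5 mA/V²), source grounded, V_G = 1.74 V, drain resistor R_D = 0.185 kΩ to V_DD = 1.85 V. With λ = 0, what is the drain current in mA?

V_GS = V_G = 1.74 V, so V_ov = 1.74 − 0.849 = 0.891 V.
Assume saturation: I_D = ½ k_n V_ov² = 0.5 × 3.5 × 0.891² = 1.39 mA, giving V_DS = V_DD − I_D R_D = 1.85 − 1.39 × 0.185 = 1.59 V.
V_DS = 1.59 V ≥ V_ov = 0.891 V, confirming saturation.

I_D = 1.39 mA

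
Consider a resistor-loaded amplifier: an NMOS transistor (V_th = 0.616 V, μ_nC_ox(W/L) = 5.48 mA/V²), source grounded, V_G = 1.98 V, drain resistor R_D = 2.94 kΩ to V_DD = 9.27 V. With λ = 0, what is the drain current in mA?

I_D = 2.99 mA

V_GS = V_G = 1.98 V, so V_ov = 1.98 − 0.616 = 1.36 V.
Assume saturation: I_D = ½ k_n V_ov² = 0.5 × 5.48 × 1.36² = 5.1 mA, giving V_DS = V_DD − I_D R_D = 9.27 − 5.1 × 2.94 = -5.72 V.
But -5.72 V < V_ov = 1.36 V, so the device is actually in triode.
In triode I_D = k_n[V_ov V_DS − ½ V_DS²] and I_D = (V_DD − V_DS)/R_D. Equating: 8.06 V_DS² − 22.98 V_DS + 9.27 = 0, giving V_DS = 0.486 V (the root below V_ov).
I_D = (9.27 − 0.486) / 2.94 = 2.99 mA.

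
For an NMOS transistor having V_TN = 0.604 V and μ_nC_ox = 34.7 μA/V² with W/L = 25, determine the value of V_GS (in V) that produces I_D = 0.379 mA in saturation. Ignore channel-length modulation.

k_n = μ_nC_ox · (W/L) = 0.8675 mA/V².
In saturation I_D = ½ k_n (V_GS − V_TN)², so V_GS − V_TN = √(2 I_D / k_n) = √(2 × 0.379 / 0.8675) = 0.935 V.
V_GS = 0.604 + 0.935 = 1.54 V.

V_GS = 1.54 V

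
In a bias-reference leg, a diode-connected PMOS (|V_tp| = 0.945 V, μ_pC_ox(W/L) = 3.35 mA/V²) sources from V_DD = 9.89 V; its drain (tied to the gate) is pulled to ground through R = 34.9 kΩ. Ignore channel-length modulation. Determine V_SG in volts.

V_SG = 1.33 V

With gate tied to drain, V_SG = V_SD ≥ V_SG − |V_tp|, so the device is in saturation.
KCL at the drain: ½ k_p (V_SG − |V_tp|)² = (V_DD − V_SG)/R.
Let x = V_SG − 0.945. Then 58.5 x² + x − 8.945 = 0, giving x = 0.383 V (positive root), so V_SG = 1.33 V.
I_D = (V_DD − V_SG)/R = (9.89 − 1.33) / 34.9 = 0.245 mA.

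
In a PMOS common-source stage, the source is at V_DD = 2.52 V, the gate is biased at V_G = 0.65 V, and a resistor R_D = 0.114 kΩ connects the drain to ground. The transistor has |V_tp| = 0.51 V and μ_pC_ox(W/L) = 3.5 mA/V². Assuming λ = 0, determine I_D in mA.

V_SG = V_DD − V_G = 2.52 − 0.65 = 1.87 V, so V_ov = 1.87 − 0.51 = 1.36 V.
Assume saturation: I_D = ½ k_p V_ov² = 0.5 × 3.5 × 1.36² = 3.24 mA, giving V_SD = V_DD − I_D R_D = 2.52 − 3.24 × 0.114 = 2.15 V.
V_SD = 2.15 V ≥ V_ov = 1.36 V, confirming saturation.

I_D = 3.24 mA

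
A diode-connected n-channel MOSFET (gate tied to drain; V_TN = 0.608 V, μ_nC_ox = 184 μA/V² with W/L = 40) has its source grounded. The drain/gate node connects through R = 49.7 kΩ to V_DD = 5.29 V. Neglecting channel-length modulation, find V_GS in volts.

V_GS = 0.765 V

With gate tied to drain, V_GS = V_DS ≥ V_GS − V_TN, so the device is in saturation.
k_n = μ_nC_ox · (W/L) = 7.36 mA/V².
KCL at the drain: ½ k_n (V_GS − V_TN)² = (V_DD − V_GS)/R.
Let x = V_GS − 0.608. Then 183 x² + x − 4.682 = 0, giving x = 0.157 V (positive root), so V_GS = 0.765 V.
I_D = (V_DD − V_GS)/R = (5.29 − 0.765) / 49.7 = 0.091 mA.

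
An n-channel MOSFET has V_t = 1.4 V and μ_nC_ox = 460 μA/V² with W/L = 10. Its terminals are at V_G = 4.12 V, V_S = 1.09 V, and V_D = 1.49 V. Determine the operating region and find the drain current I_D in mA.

V_GS = V_G − V_S = 4.12 − 1.09 = 3.03 V; V_DS = V_D − V_S = 1.49 − 1.09 = 0.4 V.
k_n = μ_nC_ox · (W/L) = 4.6 mA/V².
V_ov = V_GS − V_t = 3.03 − 1.4 = 1.63 V.
Since V_DS = 0.4 V < V_ov = 1.63 V, the device is in the triode region.
I_D = k_n [V_ov · V_DS − ½ V_DS²] = 4.6 × [1.63 × 0.4 − 0.5 × 0.4²] = 2.63 mA.

Triode; I_D = 2.63 mA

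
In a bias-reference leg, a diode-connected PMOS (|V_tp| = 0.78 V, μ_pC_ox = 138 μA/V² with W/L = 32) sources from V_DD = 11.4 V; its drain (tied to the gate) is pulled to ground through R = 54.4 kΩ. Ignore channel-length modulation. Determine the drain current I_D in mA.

I_D = 0.190 mA

With gate tied to drain, V_SG = V_SD ≥ V_SG − |V_tp|, so the device is in saturation.
k_p = μ_pC_ox · (W/L) = 4.416 mA/V².
KCL at the drain: ½ k_p (V_SG − |V_tp|)² = (V_DD − V_SG)/R.
Let x = V_SG − 0.78. Then 120 x² + x − 10.62 = 0, giving x = 0.293 V (positive root), so V_SG = 1.07 V.
I_D = (V_DD − V_SG)/R = (11.4 − 1.07) / 54.4 = 0.19 mA.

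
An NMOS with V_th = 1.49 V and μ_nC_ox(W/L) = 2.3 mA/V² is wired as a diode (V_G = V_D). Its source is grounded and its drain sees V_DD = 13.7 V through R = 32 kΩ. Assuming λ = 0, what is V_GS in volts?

V_GS = 2.05 V

With gate tied to drain, V_GS = V_DS ≥ V_GS − V_th, so the device is in saturation.
KCL at the drain: ½ k_n (V_GS − V_th)² = (V_DD − V_GS)/R.
Let x = V_GS − 1.49. Then 36.8 x² + x − 12.21 = 0, giving x = 0.563 V (positive root), so V_GS = 2.05 V.
I_D = (V_DD − V_GS)/R = (13.7 − 2.05) / 32 = 0.364 mA.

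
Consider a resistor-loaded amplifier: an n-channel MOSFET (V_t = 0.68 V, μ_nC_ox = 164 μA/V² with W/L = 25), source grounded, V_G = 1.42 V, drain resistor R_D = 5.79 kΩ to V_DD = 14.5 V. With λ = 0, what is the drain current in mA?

I_D = 1.12 mA

V_GS = V_G = 1.42 V, so V_ov = 1.42 − 0.68 = 0.74 V.
k_n = μ_nC_ox · (W/L) = 4.1 mA/V².
Assume saturation: I_D = ½ k_n V_ov² = 0.5 × 4.1 × 0.74² = 1.12 mA, giving V_DS = V_DD − I_D R_D = 14.5 − 1.12 × 5.79 = 8 V.
V_DS = 8 V ≥ V_ov = 0.74 V, confirming saturation.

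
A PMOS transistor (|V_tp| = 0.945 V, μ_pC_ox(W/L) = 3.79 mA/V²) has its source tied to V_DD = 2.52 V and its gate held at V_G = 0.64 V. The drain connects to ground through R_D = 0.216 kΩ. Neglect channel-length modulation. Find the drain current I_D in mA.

V_SG = V_DD − V_G = 2.52 − 0.64 = 1.88 V, so V_ov = 1.88 − 0.945 = 0.935 V.
Assume saturation: I_D = ½ k_p V_ov² = 0.5 × 3.79 × 0.935² = 1.66 mA, giving V_SD = V_DD − I_D R_D = 2.52 − 1.66 × 0.216 = 2.16 V.
V_SD = 2.16 V ≥ V_ov = 0.935 V, confirming saturation.

I_D = 1.66 mA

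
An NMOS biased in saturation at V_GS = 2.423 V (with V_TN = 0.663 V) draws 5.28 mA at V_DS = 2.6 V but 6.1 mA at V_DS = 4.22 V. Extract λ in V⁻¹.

With V_GS fixed, I_D ∝ (1 + λ V_DS) in saturation, so I_D2/I_D1 = (1 + λ V_DS2)/(1 + λ V_DS1).
6.1/5.28 = 1.155 = (1 + 4.22 λ)/(1 + 2.6 λ).
Solving: λ (I_D1 V_DS2 − I_D2 V_DS1) = I_D2 − I_D1, so λ = (6.1 − 5.28) / (5.28 × 4.22 − 6.1 × 2.6) = 0.82 / 6.42 = 0.128 V⁻¹.

λ = 0.128 V⁻¹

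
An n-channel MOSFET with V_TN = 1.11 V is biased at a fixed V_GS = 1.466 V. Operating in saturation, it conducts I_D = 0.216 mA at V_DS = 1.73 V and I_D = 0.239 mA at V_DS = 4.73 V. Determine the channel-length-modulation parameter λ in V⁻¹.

λ = 0.0378 V⁻¹

With V_GS fixed, I_D ∝ (1 + λ V_DS) in saturation, so I_D2/I_D1 = (1 + λ V_DS2)/(1 + λ V_DS1).
0.239/0.216 = 1.106 = (1 + 4.73 λ)/(1 + 1.73 λ).
Solving: λ (I_D1 V_DS2 − I_D2 V_DS1) = I_D2 − I_D1, so λ = (0.239 − 0.216) / (0.216 × 4.73 − 0.239 × 1.73) = 0.023 / 0.608 = 0.0378 V⁻¹.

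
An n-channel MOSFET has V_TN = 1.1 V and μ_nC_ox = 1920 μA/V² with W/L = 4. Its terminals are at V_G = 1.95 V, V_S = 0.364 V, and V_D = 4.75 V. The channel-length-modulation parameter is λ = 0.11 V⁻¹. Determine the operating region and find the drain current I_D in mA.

V_GS = V_G − V_S = 1.95 − 0.364 = 1.59 V; V_DS = V_D − V_S = 4.75 − 0.364 = 4.39 V.
k_n = μ_nC_ox · (W/L) = 7.68 mA/V².
V_ov = V_GS − V_TN = 1.59 − 1.1 = 0.486 V.
Since V_DS = 4.39 V ≥ V_ov = 0.486 V, the device is in saturation.
I_D = ½ k_n V_ov² (1 + λ V_DS) = 0.5 × 7.68 × 0.486² × (1 + 0.11 × 4.39) = 1.34 mA.

Saturation; I_D = 1.34 mA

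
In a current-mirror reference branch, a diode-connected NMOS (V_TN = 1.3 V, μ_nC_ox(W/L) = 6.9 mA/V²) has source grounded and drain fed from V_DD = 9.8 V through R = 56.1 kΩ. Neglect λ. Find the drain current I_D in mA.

I_D = 0.148 mA

With gate tied to drain, V_GS = V_DS ≥ V_GS − V_TN, so the device is in saturation.
KCL at the drain: ½ k_n (V_GS − V_TN)² = (V_DD − V_GS)/R.
Let x = V_GS − 1.3. Then 194 x² + x − 8.5 = 0, giving x = 0.207 V (positive root), so V_GS = 1.51 V.
I_D = (V_DD − V_GS)/R = (9.8 − 1.51) / 56.1 = 0.148 mA.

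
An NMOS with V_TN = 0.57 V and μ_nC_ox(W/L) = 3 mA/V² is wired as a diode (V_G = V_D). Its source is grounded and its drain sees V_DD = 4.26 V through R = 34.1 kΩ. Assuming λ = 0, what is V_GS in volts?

V_GS = 0.829 V

With gate tied to drain, V_GS = V_DS ≥ V_GS − V_TN, so the device is in saturation.
KCL at the drain: ½ k_n (V_GS − V_TN)² = (V_DD − V_GS)/R.
Let x = V_GS − 0.57. Then 51.2 x² + x − 3.69 = 0, giving x = 0.259 V (positive root), so V_GS = 0.829 V.
I_D = (V_DD − V_GS)/R = (4.26 − 0.829) / 34.1 = 0.101 mA.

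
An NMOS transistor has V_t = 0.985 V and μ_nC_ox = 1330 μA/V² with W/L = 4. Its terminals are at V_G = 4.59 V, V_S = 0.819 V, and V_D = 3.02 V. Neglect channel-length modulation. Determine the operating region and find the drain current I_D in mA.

V_GS = V_G − V_S = 4.59 − 0.819 = 3.77 V; V_DS = V_D − V_S = 3.02 − 0.819 = 2.2 V.
k_n = μ_nC_ox · (W/L) = 5.32 mA/V².
V_ov = V_GS − V_t = 3.77 − 0.985 = 2.79 V.
Since V_DS = 2.2 V < V_ov = 2.79 V, the device is in the triode region.
I_D = k_n [V_ov · V_DS − ½ V_DS²] = 5.32 × [2.79 × 2.2 − 0.5 × 2.2²] = 19.7 mA.

Triode; I_D = 19.7 mA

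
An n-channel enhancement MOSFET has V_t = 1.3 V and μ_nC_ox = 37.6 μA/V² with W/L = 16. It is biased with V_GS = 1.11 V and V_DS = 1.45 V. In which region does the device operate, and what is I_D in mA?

Cutoff; I_D = 0 mA

V_GS = 1.11 V < V_t = 1.3 V, so the transistor is in cutoff.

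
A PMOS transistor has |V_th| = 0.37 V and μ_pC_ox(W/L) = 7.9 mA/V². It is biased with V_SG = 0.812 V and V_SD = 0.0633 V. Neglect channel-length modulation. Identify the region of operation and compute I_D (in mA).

Triode; I_D = 0.205 mA

V_ov = V_SG − |V_th| = 0.812 − 0.37 = 0.442 V.
Since V_SD = 0.0633 V < V_ov = 0.442 V, the device is in the triode region.
I_D = k_p [V_ov · V_SD − ½ V_SD²] = 7.9 × [0.442 × 0.0633 − 0.5 × 0.0633²] = 0.205 mA.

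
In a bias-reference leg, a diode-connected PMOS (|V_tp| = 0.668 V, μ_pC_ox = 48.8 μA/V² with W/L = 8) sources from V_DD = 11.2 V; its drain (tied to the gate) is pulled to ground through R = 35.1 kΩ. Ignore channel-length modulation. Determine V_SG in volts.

V_SG = 1.84 V

With gate tied to drain, V_SG = V_SD ≥ V_SG − |V_tp|, so the device is in saturation.
k_p = μ_pC_ox · (W/L) = 0.3904 mA/V².
KCL at the drain: ½ k_p (V_SG − |V_tp|)² = (V_DD − V_SG)/R.
Let x = V_SG − 0.668. Then 6.85 x² + x − 10.53 = 0, giving x = 1.17 V (positive root), so V_SG = 1.84 V.
I_D = (V_DD − V_SG)/R = (11.2 − 1.84) / 35.1 = 0.267 mA.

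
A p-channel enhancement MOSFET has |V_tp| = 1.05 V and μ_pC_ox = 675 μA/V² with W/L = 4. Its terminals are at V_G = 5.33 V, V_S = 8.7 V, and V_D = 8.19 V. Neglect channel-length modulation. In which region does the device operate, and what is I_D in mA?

V_SG = V_S − V_G = 8.7 − 5.33 = 3.37 V; V_SD = V_S − V_D = 8.7 − 8.19 = 0.51 V.
k_p = μ_pC_ox · (W/L) = 2.7 mA/V².
V_ov = V_SG − |V_tp| = 3.37 − 1.05 = 2.32 V.
Since V_SD = 0.51 V < V_ov = 2.32 V, the device is in the triode region.
I_D = k_p [V_ov · V_SD − ½ V_SD²] = 2.7 × [2.32 × 0.51 − 0.5 × 0.51²] = 2.84 mA.

Triode; I_D = 2.84 mA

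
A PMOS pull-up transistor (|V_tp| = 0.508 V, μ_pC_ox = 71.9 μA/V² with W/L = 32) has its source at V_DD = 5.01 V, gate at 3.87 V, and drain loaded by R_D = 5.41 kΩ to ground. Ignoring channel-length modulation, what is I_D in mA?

I_D = 0.459 mA

V_SG = V_DD − V_G = 5.01 − 3.87 = 1.14 V, so V_ov = 1.14 − 0.508 = 0.632 V.
k_p = μ_pC_ox · (W/L) = 2.301 mA/V².
Assume saturation: I_D = ½ k_p V_ov² = 0.5 × 2.301 × 0.632² = 0.459 mA, giving V_SD = V_DD − I_D R_D = 5.01 − 0.459 × 5.41 = 2.52 V.
V_SD = 2.52 V ≥ V_ov = 0.632 V, confirming saturation.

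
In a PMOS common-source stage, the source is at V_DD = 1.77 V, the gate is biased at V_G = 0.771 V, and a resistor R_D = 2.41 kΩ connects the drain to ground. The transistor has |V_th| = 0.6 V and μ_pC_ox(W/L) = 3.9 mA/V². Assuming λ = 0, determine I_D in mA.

V_SG = V_DD − V_G = 1.77 − 0.771 = 0.999 V, so V_ov = 0.999 − 0.6 = 0.399 V.
Assume saturation: I_D = ½ k_p V_ov² = 0.5 × 3.9 × 0.399² = 0.31 mA, giving V_SD = V_DD − I_D R_D = 1.77 − 0.31 × 2.41 = 1.02 V.
V_SD = 1.02 V ≥ V_ov = 0.399 V, confirming saturation.

I_D = 0.310 mA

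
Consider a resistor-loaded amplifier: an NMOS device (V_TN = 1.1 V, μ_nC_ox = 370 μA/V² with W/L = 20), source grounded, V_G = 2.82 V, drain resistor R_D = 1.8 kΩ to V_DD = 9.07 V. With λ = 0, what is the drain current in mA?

I_D = 4.80 mA

V_GS = V_G = 2.82 V, so V_ov = 2.82 − 1.1 = 1.72 V.
k_n = μ_nC_ox · (W/L) = 7.4 mA/V².
Assume saturation: I_D = ½ k_n V_ov² = 0.5 × 7.4 × 1.72² = 10.9 mA, giving V_DS = V_DD − I_D R_D = 9.07 − 10.9 × 1.8 = -10.6 V.
But -10.6 V < V_ov = 1.72 V, so the device is actually in triode.
In triode I_D = k_n[V_ov V_DS − ½ V_DS²] and I_D = (V_DD − V_DS)/R_D. Equating: 6.66 V_DS² − 23.91 V_DS + 9.07 = 0, giving V_DS = 0.431 V (the root below V_ov).
I_D = (9.07 − 0.431) / 1.8 = 4.8 mA.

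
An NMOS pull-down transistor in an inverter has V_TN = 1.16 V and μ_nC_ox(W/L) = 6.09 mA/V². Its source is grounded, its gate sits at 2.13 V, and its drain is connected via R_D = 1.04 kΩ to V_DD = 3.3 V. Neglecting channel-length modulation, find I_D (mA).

I_D = 2.55 mA

V_GS = V_G = 2.13 V, so V_ov = 2.13 − 1.16 = 0.97 V.
Assume saturation: I_D = ½ k_n V_ov² = 0.5 × 6.09 × 0.97² = 2.87 mA, giving V_DS = V_DD − I_D R_D = 3.3 − 2.87 × 1.04 = 0.32 V.
But 0.32 V < V_ov = 0.97 V, so the device is actually in triode.
In triode I_D = k_n[V_ov V_DS − ½ V_DS²] and I_D = (V_DD − V_DS)/R_D. Equating: 3.17 V_DS² − 7.144 V_DS + 3.3 = 0, giving V_DS = 0.648 V (the root below V_ov).
I_D = (3.3 − 0.648) / 1.04 = 2.55 mA.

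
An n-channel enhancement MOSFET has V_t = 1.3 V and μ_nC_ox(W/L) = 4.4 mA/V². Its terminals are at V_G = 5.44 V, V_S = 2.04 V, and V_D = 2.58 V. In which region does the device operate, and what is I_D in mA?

Triode; I_D = 4.35 mA

V_GS = V_G − V_S = 5.44 − 2.04 = 3.4 V; V_DS = V_D − V_S = 2.58 − 2.04 = 0.54 V.
V_ov = V_GS − V_t = 3.4 − 1.3 = 2.1 V.
Since V_DS = 0.54 V < V_ov = 2.1 V, the device is in the triode region.
I_D = k_n [V_ov · V_DS − ½ V_DS²] = 4.4 × [2.1 × 0.54 − 0.5 × 0.54²] = 4.35 mA.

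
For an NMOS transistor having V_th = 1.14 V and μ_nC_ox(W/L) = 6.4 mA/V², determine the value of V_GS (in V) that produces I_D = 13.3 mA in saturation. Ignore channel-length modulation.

In saturation I_D = ½ k_n (V_GS − V_th)², so V_GS − V_th = √(2 I_D / k_n) = √(2 × 13.3 / 6.4) = 2.04 V.
V_GS = 1.14 + 2.04 = 3.18 V.

V_GS = 3.18 V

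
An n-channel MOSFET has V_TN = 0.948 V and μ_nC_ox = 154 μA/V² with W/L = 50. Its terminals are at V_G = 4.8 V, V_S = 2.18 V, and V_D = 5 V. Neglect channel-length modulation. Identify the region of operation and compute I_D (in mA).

Saturation; I_D = 10.8 mA

V_GS = V_G − V_S = 4.8 − 2.18 = 2.62 V; V_DS = V_D − V_S = 5 − 2.18 = 2.82 V.
k_n = μ_nC_ox · (W/L) = 7.7 mA/V².
V_ov = V_GS − V_TN = 2.62 − 0.948 = 1.67 V.
Since V_DS = 2.82 V ≥ V_ov = 1.67 V, the device is in saturation.
I_D = ½ k_n V_ov² = 0.5 × 7.7 × 1.67² = 10.8 mA.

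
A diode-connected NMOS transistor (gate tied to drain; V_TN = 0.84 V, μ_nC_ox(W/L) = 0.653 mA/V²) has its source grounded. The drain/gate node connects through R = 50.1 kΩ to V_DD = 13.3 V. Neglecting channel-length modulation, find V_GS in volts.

With gate tied to drain, V_GS = V_DS ≥ V_GS − V_TN, so the device is in saturation.
KCL at the drain: ½ k_n (V_GS − V_TN)² = (V_DD − V_GS)/R.
Let x = V_GS − 0.84. Then 16.4 x² + x − 12.46 = 0, giving x = 0.843 V (positive root), so V_GS = 1.68 V.
I_D = (V_DD − V_GS)/R = (13.3 − 1.68) / 50.1 = 0.232 mA.

V_GS = 1.68 V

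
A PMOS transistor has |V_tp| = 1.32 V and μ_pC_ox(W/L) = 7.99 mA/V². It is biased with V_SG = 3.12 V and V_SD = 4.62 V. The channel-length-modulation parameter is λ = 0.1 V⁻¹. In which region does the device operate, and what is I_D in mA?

V_ov = V_SG − |V_tp| = 3.12 − 1.32 = 1.8 V.
Since V_SD = 4.62 V ≥ V_ov = 1.8 V, the device is in saturation.
I_D = ½ k_p V_ov² (1 + λ V_SD) = 0.5 × 7.99 × 1.8² × (1 + 0.1 × 4.62) = 18.9 mA.

Saturation; I_D = 18.9 mA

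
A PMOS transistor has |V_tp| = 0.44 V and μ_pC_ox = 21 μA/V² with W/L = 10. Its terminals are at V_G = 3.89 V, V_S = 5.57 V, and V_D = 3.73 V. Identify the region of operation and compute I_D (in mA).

Saturation; I_D = 0.161 mA

V_SG = V_S − V_G = 5.57 − 3.89 = 1.68 V; V_SD = V_S − V_D = 5.57 − 3.73 = 1.84 V.
k_p = μ_pC_ox · (W/L) = 0.21 mA/V².
V_ov = V_SG − |V_tp| = 1.68 − 0.44 = 1.24 V.
Since V_SD = 1.84 V ≥ V_ov = 1.24 V, the device is in saturation.
I_D = ½ k_p V_ov² = 0.5 × 0.21 × 1.24² = 0.161 mA.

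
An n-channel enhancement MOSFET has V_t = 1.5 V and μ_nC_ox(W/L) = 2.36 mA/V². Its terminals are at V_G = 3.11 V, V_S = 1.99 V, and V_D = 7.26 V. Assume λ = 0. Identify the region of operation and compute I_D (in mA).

V_GS = V_G − V_S = 3.11 − 1.99 = 1.12 V; V_DS = V_D − V_S = 7.26 − 1.99 = 5.27 V.
V_GS = 1.12 V < V_t = 1.5 V, so the transistor is in cutoff.

Cutoff; I_D = 0 mA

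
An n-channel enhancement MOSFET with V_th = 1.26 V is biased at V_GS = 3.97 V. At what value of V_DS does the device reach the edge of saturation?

The boundary between triode and saturation is V_DS = V_GS − V_th = V_ov.
V_ov = 3.97 − 1.26 = 2.71 V.

V_DS,sat = 2.71 V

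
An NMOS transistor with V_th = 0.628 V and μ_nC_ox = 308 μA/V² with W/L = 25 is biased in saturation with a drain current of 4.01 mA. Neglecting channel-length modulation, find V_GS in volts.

k_n = μ_nC_ox · (W/L) = 7.7 mA/V².
In saturation I_D = ½ k_n (V_GS − V_th)², so V_GS − V_th = √(2 I_D / k_n) = √(2 × 4.01 / 7.7) = 1.02 V.
V_GS = 0.628 + 1.02 = 1.65 V.

V_GS = 1.65 V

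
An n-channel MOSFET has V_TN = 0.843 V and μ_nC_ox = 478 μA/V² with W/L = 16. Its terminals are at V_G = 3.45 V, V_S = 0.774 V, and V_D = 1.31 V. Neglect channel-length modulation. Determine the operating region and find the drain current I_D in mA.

Triode; I_D = 6.42 mA

V_GS = V_G − V_S = 3.45 − 0.774 = 2.68 V; V_DS = V_D − V_S = 1.31 − 0.774 = 0.536 V.
k_n = μ_nC_ox · (W/L) = 7.648 mA/V².
V_ov = V_GS − V_TN = 2.68 − 0.843 = 1.83 V.
Since V_DS = 0.536 V < V_ov = 1.83 V, the device is in the triode region.
I_D = k_n [V_ov · V_DS − ½ V_DS²] = 7.648 × [1.83 × 0.536 − 0.5 × 0.536²] = 6.42 mA.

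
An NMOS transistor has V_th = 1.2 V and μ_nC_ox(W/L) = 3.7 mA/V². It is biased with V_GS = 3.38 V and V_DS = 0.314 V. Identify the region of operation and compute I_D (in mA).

V_ov = V_GS − V_th = 3.38 − 1.2 = 2.18 V.
Since V_DS = 0.314 V < V_ov = 2.18 V, the device is in the triode region.
I_D = k_n [V_ov · V_DS − ½ V_DS²] = 3.7 × [2.18 × 0.314 − 0.5 × 0.314²] = 2.35 mA.

Triode; I_D = 2.35 mA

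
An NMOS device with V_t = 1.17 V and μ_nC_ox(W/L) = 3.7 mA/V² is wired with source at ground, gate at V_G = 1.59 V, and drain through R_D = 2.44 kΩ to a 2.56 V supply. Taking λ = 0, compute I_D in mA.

I_D = 0.326 mA

V_GS = V_G = 1.59 V, so V_ov = 1.59 − 1.17 = 0.42 V.
Assume saturation: I_D = ½ k_n V_ov² = 0.5 × 3.7 × 0.42² = 0.326 mA, giving V_DS = V_DD − I_D R_D = 2.56 − 0.326 × 2.44 = 1.76 V.
V_DS = 1.76 V ≥ V_ov = 0.42 V, confirming saturation.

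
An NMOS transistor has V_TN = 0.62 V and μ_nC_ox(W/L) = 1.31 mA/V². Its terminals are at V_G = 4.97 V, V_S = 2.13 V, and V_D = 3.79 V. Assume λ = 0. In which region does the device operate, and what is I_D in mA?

Triode; I_D = 3.02 mA

V_GS = V_G − V_S = 4.97 − 2.13 = 2.84 V; V_DS = V_D − V_S = 3.79 − 2.13 = 1.66 V.
V_ov = V_GS − V_TN = 2.84 − 0.62 = 2.22 V.
Since V_DS = 1.66 V < V_ov = 2.22 V, the device is in the triode region.
I_D = k_n [V_ov · V_DS − ½ V_DS²] = 1.31 × [2.22 × 1.66 − 0.5 × 1.66²] = 3.02 mA.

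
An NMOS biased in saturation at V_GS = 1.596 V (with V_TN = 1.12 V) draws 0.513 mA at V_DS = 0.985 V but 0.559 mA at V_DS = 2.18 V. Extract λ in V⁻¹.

With V_GS fixed, I_D ∝ (1 + λ V_DS) in saturation, so I_D2/I_D1 = (1 + λ V_DS2)/(1 + λ V_DS1).
0.559/0.513 = 1.09 = (1 + 2.18 λ)/(1 + 0.985 λ).
Solving: λ (I_D1 V_DS2 − I_D2 V_DS1) = I_D2 − I_D1, so λ = (0.559 − 0.513) / (0.513 × 2.18 − 0.559 × 0.985) = 0.046 / 0.568 = 0.081 V⁻¹.

λ = 0.0810 V⁻¹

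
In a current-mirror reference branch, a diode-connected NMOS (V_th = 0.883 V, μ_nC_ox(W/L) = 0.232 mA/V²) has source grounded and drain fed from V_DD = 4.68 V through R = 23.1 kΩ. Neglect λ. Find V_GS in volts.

With gate tied to drain, V_GS = V_DS ≥ V_GS − V_th, so the device is in saturation.
KCL at the drain: ½ k_n (V_GS − V_th)² = (V_DD − V_GS)/R.
Let x = V_GS − 0.883. Then 2.68 x² + x − 3.797 = 0, giving x = 1.02 V (positive root), so V_GS = 1.9 V.
I_D = (V_DD − V_GS)/R = (4.68 − 1.9) / 23.1 = 0.12 mA.

V_GS = 1.90 V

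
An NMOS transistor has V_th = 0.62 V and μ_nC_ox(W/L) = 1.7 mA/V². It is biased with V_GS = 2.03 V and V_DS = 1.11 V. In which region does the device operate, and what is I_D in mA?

Triode; I_D = 1.61 mA

V_ov = V_GS − V_th = 2.03 − 0.62 = 1.41 V.
Since V_DS = 1.11 V < V_ov = 1.41 V, the device is in the triode region.
I_D = k_n [V_ov · V_DS − ½ V_DS²] = 1.7 × [1.41 × 1.11 − 0.5 × 1.11²] = 1.61 mA.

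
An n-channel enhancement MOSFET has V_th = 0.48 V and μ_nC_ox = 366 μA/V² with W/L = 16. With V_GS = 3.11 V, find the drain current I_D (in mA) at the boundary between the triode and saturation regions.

I_D = 20.3 mA

At the boundary V_DS = V_ov = V_GS − V_th = 3.11 − 0.48 = 2.63 V.
k_n = μ_nC_ox · (W/L) = 5.856 mA/V².
I_D = ½ k_n V_ov² = 0.5 × 5.856 × 2.63² = 20.3 mA.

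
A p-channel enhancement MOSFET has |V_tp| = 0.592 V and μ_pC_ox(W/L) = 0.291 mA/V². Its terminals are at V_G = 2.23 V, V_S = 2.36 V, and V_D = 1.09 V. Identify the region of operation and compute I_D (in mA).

V_SG = V_S − V_G = 2.36 − 2.23 = 0.13 V; V_SD = V_S − V_D = 2.36 − 1.09 = 1.27 V.
V_SG = 0.13 V < |V_tp| = 0.592 V, so the transistor is in cutoff.

Cutoff; I_D = 0 mA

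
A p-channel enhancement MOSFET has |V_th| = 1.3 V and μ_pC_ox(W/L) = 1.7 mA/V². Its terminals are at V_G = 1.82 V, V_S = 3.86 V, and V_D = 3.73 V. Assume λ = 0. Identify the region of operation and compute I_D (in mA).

Triode; I_D = 0.149 mA

V_SG = V_S − V_G = 3.86 − 1.82 = 2.04 V; V_SD = V_S − V_D = 3.86 − 3.73 = 0.13 V.
V_ov = V_SG − |V_th| = 2.04 − 1.3 = 0.74 V.
Since V_SD = 0.13 V < V_ov = 0.74 V, the device is in the triode region.
I_D = k_p [V_ov · V_SD − ½ V_SD²] = 1.7 × [0.74 × 0.13 − 0.5 × 0.13²] = 0.149 mA.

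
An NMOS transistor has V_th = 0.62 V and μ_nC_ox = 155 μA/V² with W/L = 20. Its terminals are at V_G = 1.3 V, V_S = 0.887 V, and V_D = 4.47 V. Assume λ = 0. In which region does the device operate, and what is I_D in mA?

V_GS = V_G − V_S = 1.3 − 0.887 = 0.413 V; V_DS = V_D − V_S = 4.47 − 0.887 = 3.58 V.
V_GS = 0.413 V < V_th = 0.62 V, so the transistor is in cutoff.

Cutoff; I_D = 0 mA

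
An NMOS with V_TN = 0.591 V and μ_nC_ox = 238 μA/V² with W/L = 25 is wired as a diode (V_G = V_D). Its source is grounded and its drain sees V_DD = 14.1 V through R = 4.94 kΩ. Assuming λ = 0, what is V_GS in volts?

With gate tied to drain, V_GS = V_DS ≥ V_GS − V_TN, so the device is in saturation.
k_n = μ_nC_ox · (W/L) = 5.95 mA/V².
KCL at the drain: ½ k_n (V_GS − V_TN)² = (V_DD − V_GS)/R.
Let x = V_GS − 0.591. Then 14.7 x² + x − 13.51 = 0, giving x = 0.925 V (positive root), so V_GS = 1.52 V.
I_D = (V_DD − V_GS)/R = (14.1 − 1.52) / 4.94 = 2.55 mA.

V_GS = 1.52 V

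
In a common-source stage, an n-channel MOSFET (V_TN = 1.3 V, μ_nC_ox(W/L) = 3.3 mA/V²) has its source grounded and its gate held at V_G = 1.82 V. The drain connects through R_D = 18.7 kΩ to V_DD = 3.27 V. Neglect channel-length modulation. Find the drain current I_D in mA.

I_D = 0.169 mA

V_GS = V_G = 1.82 V, so V_ov = 1.82 − 1.3 = 0.52 V.
Assume saturation: I_D = ½ k_n V_ov² = 0.5 × 3.3 × 0.52² = 0.446 mA, giving V_DS = V_DD − I_D R_D = 3.27 − 0.446 × 18.7 = -5.07 V.
But -5.07 V < V_ov = 0.52 V, so the device is actually in triode.
In triode I_D = k_n[V_ov V_DS − ½ V_DS²] and I_D = (V_DD − V_DS)/R_D. Equating: 30.9 V_DS² − 33.09 V_DS + 3.27 = 0, giving V_DS = 0.11 V (the root below V_ov).
I_D = (3.27 − 0.11) / 18.7 = 0.169 mA.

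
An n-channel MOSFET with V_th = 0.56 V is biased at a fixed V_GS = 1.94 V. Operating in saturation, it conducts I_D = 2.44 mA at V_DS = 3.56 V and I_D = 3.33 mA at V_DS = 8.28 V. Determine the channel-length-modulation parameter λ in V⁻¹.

With V_GS fixed, I_D ∝ (1 + λ V_DS) in saturation, so I_D2/I_D1 = (1 + λ V_DS2)/(1 + λ V_DS1).
3.33/2.44 = 1.365 = (1 + 8.28 λ)/(1 + 3.56 λ).
Solving: λ (I_D1 V_DS2 − I_D2 V_DS1) = I_D2 − I_D1, so λ = (3.33 − 2.44) / (2.44 × 8.28 − 3.33 × 3.56) = 0.89 / 8.35 = 0.107 V⁻¹.

λ = 0.107 V⁻¹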